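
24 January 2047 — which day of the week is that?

Thursday

January 1, 2047 is a Tuesday.
Jan 1, 2047 → Jan 24, 2047: 23 days.
Total: 23 days.
23 mod 7 = 2, so Tuesday + 2 = Thursday.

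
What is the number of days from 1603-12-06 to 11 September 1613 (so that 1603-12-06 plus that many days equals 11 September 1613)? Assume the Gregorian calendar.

Dec 6, 1603 → Dec 6, 1604: 366 days (Feb 29, 1604 is in that span).
Dec 6, 1604 → Dec 6, 1605: 365 days.
Dec 6, 1605 → Dec 6, 1606: 365 days.
Dec 6, 1606 → Dec 6, 1607: 365 days.
Dec 6, 1607 → Dec 6, 1608: 366 days (Feb 29, 1608 is in that span).
Dec 6, 1608 → Dec 6, 1609: 365 days.
Dec 6, 1609 → Dec 6, 1610: 365 days.
Dec 6, 1610 → Dec 6, 1611: 365 days.
Dec 6, 1611 → Dec 6, 1612: 366 days (Feb 29, 1612 is in that span).
Dec 6, 1612 → Jan 6, 1613: 31 days (December has 31).
Jan 6, 1613 → Feb 6, 1613: 31 days (January has 31).
Feb 6, 1613 → Mar 6, 1613: 28 days (February has 28).
Mar 6, 1613 → Apr 6, 1613: 31 days (March has 31).
Apr 6, 1613 → May 6, 1613: 30 days (April has 30).
May 6, 1613 → Jun 6, 1613: 31 days (May has 31).
Jun 6, 1613 → Jul 6, 1613: 30 days (June has 30).
Jul 6, 1613 → Aug 6, 1613: 31 days (July has 31).
Aug 6, 1613 → Sep 6, 1613: 31 days (August has 31).
Sep 6, 1613 → Sep 11, 1613: 5 days.
Total: 3567 days.

3567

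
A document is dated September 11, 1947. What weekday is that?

Thursday

January 1, 1947 is a Wednesday.
Jan 1, 1947 → Feb 1, 1947: 31 days (January has 31).
Feb 1, 1947 → Mar 1, 1947: 28 days (February has 28).
Mar 1, 1947 → Apr 1, 1947: 31 days (March has 31).
Apr 1, 1947 → May 1, 1947: 30 days (April has 30).
May 1, 1947 → Jun 1, 1947: 31 days (May has 31).
Jun 1, 1947 → Jul 1, 1947: 30 days (June has 30).
Jul 1, 1947 → Aug 1, 1947: 31 days (July has 31).
Aug 1, 1947 → Sep 1, 1947: 31 days (August has 31).
Sep 1, 1947 → Sep 11, 1947: 10 days.
Total: 253 days.
253 mod 7 = 1, so Wednesday + 1 = Thursday.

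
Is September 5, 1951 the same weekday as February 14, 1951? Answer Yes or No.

From Feb 14, 1951 to Sep 5, 1951 is 203 days.
203 mod 7 = 0, so they are the same weekday.
(Feb 14, 1951 is a Wednesday; Sep 5, 1951 is a Wednesday.)

Yes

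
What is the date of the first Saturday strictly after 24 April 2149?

April 26, 2149

Apr 24, 2149 is a Thursday.
From Thursday to the next Saturday is 2 days.
Apr 24, 2149 + 2 = Apr 26, 2149.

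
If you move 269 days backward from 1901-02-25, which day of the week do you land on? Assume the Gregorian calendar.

Friday

First find the weekday of Feb 25, 1901. Doomsday rule: the anchor day for the 1900s is Wednesday. For year 01: 1÷12 = 0 r 1, and 1÷4 = 0, so 0+1+0 = 1.
Wednesday + 1 ≡ Thursday — that's 1901's doomsday.
In February the doomsday date is Feb 28 (1901 is not a leap year).
Feb 25 is 3 days before Feb 28; 3 mod 7 = 3, so Thursday − 3 = Monday.
269 mod 7 = 3, so 269 days before a Monday is Monday − 3 = Friday.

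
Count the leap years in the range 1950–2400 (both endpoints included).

Multiples of 4 in [1950,2400]: 113.
Of those, multiples of 100: 5 (not leap unless ÷400).
Multiples of 400: 2.
Leap years = 113 − 5 + 2 = 110.

110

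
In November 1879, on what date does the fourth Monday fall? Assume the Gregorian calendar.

November 24, 1879

November 1, 1879 is a Saturday.
The first Monday is therefore November 3 (2 days later).
The fourth Monday is 3 + 3×7 = November 24.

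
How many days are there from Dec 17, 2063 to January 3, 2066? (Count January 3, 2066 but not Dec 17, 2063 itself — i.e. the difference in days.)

Dec 17, 2063 → Dec 17, 2064: 366 days (Feb 29, 2064 is in that span).
Dec 17, 2064 → Jan 17, 2065: 31 days (December has 31).
Jan 17, 2065 → Feb 17, 2065: 31 days (January has 31).
Feb 17, 2065 → Mar 17, 2065: 28 days (February has 28).
Mar 17, 2065 → Apr 17, 2065: 31 days (March has 31).
Apr 17, 2065 → May 17, 2065: 30 days (April has 30).
May 17, 2065 → Jun 17, 2065: 31 days (May has 31).
Jun 17, 2065 → Jul 17, 2065: 30 days (June has 30).
Jul 17, 2065 → Aug 17, 2065: 31 days (July has 31).
Aug 17, 2065 → Sep 17, 2065: 31 days (August has 31).
Sep 17, 2065 → Oct 17, 2065: 30 days (September has 30).
Oct 17, 2065 → Nov 17, 2065: 31 days (October has 31).
Nov 17, 2065 → Dec 17, 2065: 30 days (November has 30).
Dec 17, 2065 → Jan 3, 2066: 17 days.
Total: 748 days.

748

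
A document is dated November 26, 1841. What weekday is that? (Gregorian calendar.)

Doomsday rule: the anchor day for the 1800s is Friday. For year 41: 41÷12 = 3 r 5, and 5÷4 = 1, so 3+5+1 = 9.
Friday + 9 ≡ Sunday — that's 1841's doomsday.
In November the doomsday date is Nov 7.
Nov 26 is 19 days after Nov 7; 19 mod 7 = 5, so Sunday + 5 = Friday.

Friday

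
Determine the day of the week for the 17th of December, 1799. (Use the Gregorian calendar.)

Doomsday rule: the anchor day for the 1700s is Sunday. For year 99: 99÷12 = 8 r 3, and 3÷4 = 0, so 8+3+0 = 11.
Sunday + 11 ≡ Thursday — that's 1799's doomsday.
In December the doomsday date is Dec 12.
Dec 17 is 5 days after Dec 12; 5 mod 7 = 5, so Thursday + 5 = Tuesday.

Tuesday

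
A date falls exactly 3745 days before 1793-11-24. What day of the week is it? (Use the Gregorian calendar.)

Sunday

First find the weekday of Nov 24, 1793. Doomsday rule: the anchor day for the 1700s is Sunday. For year 93: 93÷12 = 7 r 9, and 9÷4 = 2, so 7+9+2 = 18.
Sunday + 18 ≡ Thursday — that's 1793's doomsday.
In November the doomsday date is Nov 7.
Nov 24 is 17 days after Nov 7; 17 mod 7 = 3, so Thursday + 3 = Sunday.
3745 mod 7 = 0, so 3745 days before a Sunday is Sunday − 0 = Sunday.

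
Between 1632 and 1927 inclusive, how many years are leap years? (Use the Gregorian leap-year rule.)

Multiples of 4 in [1632,1927]: 74.
Of those, multiples of 100: 3 (not leap unless ÷400).
Multiples of 400: 0.
Leap years = 74 − 3 + 0 = 71.

71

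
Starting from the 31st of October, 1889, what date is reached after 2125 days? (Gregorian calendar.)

August 26, 1895

+365 (one year) → Oct 31, 1890 (1760 left).
+365 (one year) → Oct 31, 1891 (1395 left).
+366 (one year; includes Feb 29, 1892) → Oct 31, 1892 (1029 left).
+365 (one year) → Oct 31, 1893 (664 left).
+365 (one year) → Oct 31, 1894 (299 left).
Oct has 31 days: +1 → Nov 1, 1894 (298 left).
Nov has 30 days: +30 → Dec 1, 1894 (268 left).
Dec has 31 days: +31 → Jan 1, 1895 (237 left).
Jan has 31 days: +31 → Feb 1, 1895 (206 left).
Feb has 28 days: +28 → Mar 1, 1895 (178 left).
Mar has 31 days: +31 → Apr 1, 1895 (147 left).
Apr has 30 days: +30 → May 1, 1895 (117 left).
May has 31 days: +31 → Jun 1, 1895 (86 left).
Jun has 30 days: +30 → Jul 1, 1895 (56 left).
Jul has 31 days: +31 → Aug 1, 1895 (25 left).
+25 → Aug 26, 1895.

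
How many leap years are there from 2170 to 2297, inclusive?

31

Multiples of 4 in [2170,2297]: 32.
Of those, multiples of 100: 1 (not leap unless ÷400).
Multiples of 400: 0.
Leap years = 32 − 1 + 0 = 31.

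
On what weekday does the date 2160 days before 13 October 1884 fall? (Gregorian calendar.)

First find the weekday of Oct 13, 1884. Doomsday rule: the anchor day for the 1800s is Friday. For year 84: 84÷12 = 7 r 0, and 0÷4 = 0, so 7+0+0 = 7.
Friday + 7 ≡ Friday — that's 1884's doomsday.
In October the doomsday date is Oct 10.
Oct 13 is 3 days after Oct 10; 3 mod 7 = 3, so Friday + 3 = Monday.
2160 mod 7 = 4, so 2160 days before a Monday is Monday − 4 = Thursday.

Thursday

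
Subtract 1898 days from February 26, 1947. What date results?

−365 (one year) → Feb 26, 1946 (1533 left).
−365 (one year) → Feb 26, 1945 (1168 left).
−366 (one year; includes Feb 29, 1944) → Feb 26, 1944 (802 left).
−365 (one year) → Feb 26, 1943 (437 left).
−365 (one year) → Feb 26, 1942 (72 left).
−26 → Jan 31, 1942 (end of Jan, 31 days; 46 left).
−31 → Dec 31, 1941 (end of Dec, 31 days; 15 left).
−15 → Dec 16, 1941.

December 16, 1941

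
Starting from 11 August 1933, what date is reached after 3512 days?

+365 (one year) → Aug 11, 1934 (3147 left).
+365 (one year) → Aug 11, 1935 (2782 left).
+366 (one year; includes Feb 29, 1936) → Aug 11, 1936 (2416 left).
+365 (one year) → Aug 11, 1937 (2051 left).
+365 (one year) → Aug 11, 1938 (1686 left).
+365 (one year) → Aug 11, 1939 (1321 left).
+366 (one year; includes Feb 29, 1940) → Aug 11, 1940 (955 left).
+365 (one year) → Aug 11, 1941 (590 left).
+365 (one year) → Aug 11, 1942 (225 left).
Aug has 31 days: +21 → Sep 1, 1942 (204 left).
Sep has 30 days: +30 → Oct 1, 1942 (174 left).
Oct has 31 days: +31 → Nov 1, 1942 (143 left).
Nov has 30 days: +30 → Dec 1, 1942 (113 left).
Dec has 31 days: +31 → Jan 1, 1943 (82 left).
Jan has 31 days: +31 → Feb 1, 1943 (51 left).
Feb has 28 days: +28 → Mar 1, 1943 (23 left).
+23 → Mar 24, 1943.

March 24, 1943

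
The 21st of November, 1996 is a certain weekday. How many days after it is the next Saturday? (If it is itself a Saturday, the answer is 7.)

Nov 21, 1996 is a Thursday.
From Thursday to the next Saturday is 2 days.

2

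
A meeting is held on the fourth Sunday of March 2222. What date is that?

March 24, 2222

March 1, 2222 is a Friday.
The first Sunday is therefore March 3 (2 days later).
The fourth Sunday is 3 + 3×7 = March 24.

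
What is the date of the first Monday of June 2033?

June 6, 2033

June 1, 2033 is a Wednesday.
The first Monday is therefore June 6 (5 days later).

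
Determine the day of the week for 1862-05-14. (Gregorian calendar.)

Wednesday

Doomsday rule: the anchor day for the 1800s is Friday. For year 62: 62÷12 = 5 r 2, and 2÷4 = 0, so 5+2+0 = 7.
Friday + 7 ≡ Friday — that's 1862's doomsday.
In May the doomsday date is May 9.
May 14 is 5 days after May 9; 5 mod 7 = 5, so Friday + 5 = Wednesday.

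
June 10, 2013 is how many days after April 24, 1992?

7717

Apr 24, 1992 → Apr 24, 1993: 365 days.
Apr 24, 1993 → Apr 24, 1994: 365 days.
Apr 24, 1994 → Apr 24, 1995: 365 days.
Apr 24, 1995 → Apr 24, 1996: 366 days (Feb 29, 1996 is in that span).
Apr 24, 1996 → Apr 24, 1997: 365 days.
Apr 24, 1997 → Apr 24, 1998: 365 days.
Apr 24, 1998 → Apr 24, 1999: 365 days.
Apr 24, 1999 → Apr 24, 2000: 366 days (Feb 29, 2000 is in that span).
Apr 24, 2000 → Apr 24, 2001: 365 days.
Apr 24, 2001 → Apr 24, 2002: 365 days.
Apr 24, 2002 → Apr 24, 2003: 365 days.
Apr 24, 2003 → Apr 24, 2004: 366 days (Feb 29, 2004 is in that span).
Apr 24, 2004 → Apr 24, 2005: 365 days.
Apr 24, 2005 → Apr 24, 2006: 365 days.
Apr 24, 2006 → Apr 24, 2007: 365 days.
Apr 24, 2007 → Apr 24, 2008: 366 days (Feb 29, 2008 is in that span).
Apr 24, 2008 → Apr 24, 2009: 365 days.
Apr 24, 2009 → Apr 24, 2010: 365 days.
Apr 24, 2010 → Apr 24, 2011: 365 days.
Apr 24, 2011 → Apr 24, 2012: 366 days (Feb 29, 2012 is in that span).
Apr 24, 2012 → Apr 24, 2013: 365 days.
Apr 24, 2013 → May 24, 2013: 30 days (April has 30).
May 24, 2013 → Jun 10, 2013: 17 days.
Total: 7717 days.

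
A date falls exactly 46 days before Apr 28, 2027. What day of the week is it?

Saturday

Apr 28, 2027 is a Wednesday.
46 mod 7 = 4, so 46 days before a Wednesday is Wednesday − 4 = Saturday.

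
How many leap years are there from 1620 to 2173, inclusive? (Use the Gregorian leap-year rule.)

135

Multiples of 4 in [1620,2173]: 139.
Of those, multiples of 100: 5 (not leap unless ÷400).
Multiples of 400: 1.
Leap years = 139 − 5 + 1 = 135.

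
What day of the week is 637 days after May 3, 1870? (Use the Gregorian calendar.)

First find the weekday of May 3, 1870. Doomsday rule: the anchor day for the 1800s is Friday. For year 70: 70÷12 = 5 r 10, and 10÷4 = 2, so 5+10+2 = 17.
Friday + 17 ≡ Monday — that's 1870's doomsday.
In May the doomsday date is May 9.
May 3 is 6 days before May 9; 6 mod 7 = 6, so Monday − 6 = Tuesday.
637 mod 7 = 0, so 637 days after a Tuesday is Tuesday + 0 = Tuesday.

Tuesday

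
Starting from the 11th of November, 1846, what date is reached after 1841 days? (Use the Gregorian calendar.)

+365 (one year) → Nov 11, 1847 (1476 left).
+366 (one year; includes Feb 29, 1848) → Nov 11, 1848 (1110 left).
+365 (one year) → Nov 11, 1849 (745 left).
+365 (one year) → Nov 11, 1850 (380 left).
Nov has 30 days: +20 → Dec 1, 1850 (360 left).
Dec has 31 days: +31 → Jan 1, 1851 (329 left).
Jan has 31 days: +31 → Feb 1, 1851 (298 left).
Feb has 28 days: +28 → Mar 1, 1851 (270 left).
Mar has 31 days: +31 → Apr 1, 1851 (239 left).
Apr has 30 days: +30 → May 1, 1851 (209 left).
May has 31 days: +31 → Jun 1, 1851 (178 left).
Jun has 30 days: +30 → Jul 1, 1851 (148 left).
Jul has 31 days: +31 → Aug 1, 1851 (117 left).
Aug has 31 days: +31 → Sep 1, 1851 (86 left).
Sep has 30 days: +30 → Oct 1, 1851 (56 left).
Oct has 31 days: +31 → Nov 1, 1851 (25 left).
+25 → Nov 26, 1851.

November 26, 1851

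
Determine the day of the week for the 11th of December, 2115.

January 1, 2115 is a Tuesday.
Jan 1, 2115 → Feb 1, 2115: 31 days (January has 31).
Feb 1, 2115 → Mar 1, 2115: 28 days (February has 28).
Mar 1, 2115 → Apr 1, 2115: 31 days (March has 31).
Apr 1, 2115 → May 1, 2115: 30 days (April has 30).
May 1, 2115 → Jun 1, 2115: 31 days (May has 31).
Jun 1, 2115 → Jul 1, 2115: 30 days (June has 30).
Jul 1, 2115 → Aug 1, 2115: 31 days (July has 31).
Aug 1, 2115 → Sep 1, 2115: 31 days (August has 31).
Sep 1, 2115 → Oct 1, 2115: 30 days (September has 30).
Oct 1, 2115 → Nov 1, 2115: 31 days (October has 31).
Nov 1, 2115 → Dec 1, 2115: 30 days (November has 30).
Dec 1, 2115 → Dec 11, 2115: 10 days.
Total: 344 days.
344 mod 7 = 1, so Tuesday + 1 = Wednesday.

Wednesday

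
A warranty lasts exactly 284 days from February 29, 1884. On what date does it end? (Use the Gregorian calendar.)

December 9, 1884

Feb has 29 days: +1 → Mar 1, 1884 (283 left).
Mar has 31 days: +31 → Apr 1, 1884 (252 left).
Apr has 30 days: +30 → May 1, 1884 (222 left).
May has 31 days: +31 → Jun 1, 1884 (191 left).
Jun has 30 days: +30 → Jul 1, 1884 (161 left).
Jul has 31 days: +31 → Aug 1, 1884 (130 left).
Aug has 31 days: +31 → Sep 1, 1884 (99 left).
Sep has 30 days: +30 → Oct 1, 1884 (69 left).
Oct has 31 days: +31 → Nov 1, 1884 (38 left).
Nov has 30 days: +30 → Dec 1, 1884 (8 left).
+8 → Dec 9, 1884.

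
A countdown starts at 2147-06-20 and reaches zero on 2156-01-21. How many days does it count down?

3137

Jun 20, 2147 → Jun 20, 2148: 366 days (Feb 29, 2148 is in that span).
Jun 20, 2148 → Jun 20, 2149: 365 days.
Jun 20, 2149 → Jun 20, 2150: 365 days.
Jun 20, 2150 → Jun 20, 2151: 365 days.
Jun 20, 2151 → Jun 20, 2152: 366 days (Feb 29, 2152 is in that span).
Jun 20, 2152 → Jun 20, 2153: 365 days.
Jun 20, 2153 → Jun 20, 2154: 365 days.
Jun 20, 2154 → Jun 20, 2155: 365 days.
Jun 20, 2155 → Jul 20, 2155: 30 days (June has 30).
Jul 20, 2155 → Aug 20, 2155: 31 days (July has 31).
Aug 20, 2155 → Sep 20, 2155: 31 days (August has 31).
Sep 20, 2155 → Oct 20, 2155: 30 days (September has 30).
Oct 20, 2155 → Nov 20, 2155: 31 days (October has 31).
Nov 20, 2155 → Dec 20, 2155: 30 days (November has 30).
Dec 20, 2155 → Jan 20, 2156: 31 days (December has 31).
Jan 20, 2156 → Jan 21, 2156: 1 days.
Total: 3137 days.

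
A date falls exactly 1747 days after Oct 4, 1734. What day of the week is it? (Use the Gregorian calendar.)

First find the weekday of Oct 4, 1734. Doomsday rule: the anchor day for the 1700s is Sunday. For year 34: 34÷12 = 2 r 10, and 10÷4 = 2, so 2+10+2 = 14.
Sunday + 14 ≡ Sunday — that's 1734's doomsday.
In October the doomsday date is Oct 10.
Oct 4 is 6 days before Oct 10; 6 mod 7 = 6, so Sunday − 6 = Monday.
1747 mod 7 = 4, so 1747 days after a Monday is Monday + 4 = Friday.

Friday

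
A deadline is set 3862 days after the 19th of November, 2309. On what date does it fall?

June 16, 2320

+365 (one year) → Nov 19, 2310 (3497 left).
+365 (one year) → Nov 19, 2311 (3132 left).
+366 (one year; includes Feb 29, 2312) → Nov 19, 2312 (2766 left).
+365 (one year) → Nov 19, 2313 (2401 left).
+365 (one year) → Nov 19, 2314 (2036 left).
+365 (one year) → Nov 19, 2315 (1671 left).
+366 (one year; includes Feb 29, 2316) → Nov 19, 2316 (1305 left).
+365 (one year) → Nov 19, 2317 (940 left).
+365 (one year) → Nov 19, 2318 (575 left).
+365 (one year) → Nov 19, 2319 (210 left).
Nov has 30 days: +12 → Dec 1, 2319 (198 left).
Dec has 31 days: +31 → Jan 1, 2320 (167 left).
Jan has 31 days: +31 → Feb 1, 2320 (136 left).
Feb has 29 days: +29 → Mar 1, 2320 (107 left).
Mar has 31 days: +31 → Apr 1, 2320 (76 left).
Apr has 30 days: +30 → May 1, 2320 (46 left).
May has 31 days: +31 → Jun 1, 2320 (15 left).
+15 → Jun 16, 2320.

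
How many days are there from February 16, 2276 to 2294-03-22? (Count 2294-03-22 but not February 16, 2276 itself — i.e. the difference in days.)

6609

Feb 16, 2276 → Feb 16, 2277: 366 days (Feb 29, 2276 is in that span).
Feb 16, 2277 → Feb 16, 2278: 365 days.
Feb 16, 2278 → Feb 16, 2279: 365 days.
Feb 16, 2279 → Feb 16, 2280: 365 days.
Feb 16, 2280 → Feb 16, 2281: 366 days (Feb 29, 2280 is in that span).
Feb 16, 2281 → Feb 16, 2282: 365 days.
Feb 16, 2282 → Feb 16, 2283: 365 days.
Feb 16, 2283 → Feb 16, 2284: 365 days.
Feb 16, 2284 → Feb 16, 2285: 366 days (Feb 29, 2284 is in that span).
Feb 16, 2285 → Feb 16, 2286: 365 days.
Feb 16, 2286 → Feb 16, 2287: 365 days.
Feb 16, 2287 → Feb 16, 2288: 365 days.
Feb 16, 2288 → Feb 16, 2289: 366 days (Feb 29, 2288 is in that span).
Feb 16, 2289 → Feb 16, 2290: 365 days.
Feb 16, 2290 → Feb 16, 2291: 365 days.
Feb 16, 2291 → Feb 16, 2292: 365 days.
Feb 16, 2292 → Feb 16, 2293: 366 days (Feb 29, 2292 is in that span).
Feb 16, 2293 → Mar 16, 2293: 28 days (February has 28).
Mar 16, 2293 → Apr 16, 2293: 31 days (March has 31).
Apr 16, 2293 → May 16, 2293: 30 days (April has 30).
May 16, 2293 → Jun 16, 2293: 31 days (May has 31).
Jun 16, 2293 → Jul 16, 2293: 30 days (June has 30).
Jul 16, 2293 → Aug 16, 2293: 31 days (July has 31).
Aug 16, 2293 → Sep 16, 2293: 31 days (August has 31).
Sep 16, 2293 → Oct 16, 2293: 30 days (September has 30).
Oct 16, 2293 → Nov 16, 2293: 31 days (October has 31).
Nov 16, 2293 → Dec 16, 2293: 30 days (November has 30).
Dec 16, 2293 → Jan 16, 2294: 31 days (December has 31).
Jan 16, 2294 → Feb 16, 2294: 31 days (January has 31).
Feb 16, 2294 → Mar 16, 2294: 28 days (February has 28).
Mar 16, 2294 → Mar 22, 2294: 6 days.
Total: 6609 days.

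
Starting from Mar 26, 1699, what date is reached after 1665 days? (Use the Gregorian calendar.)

+365 (one year) → Mar 26, 1700 (1300 left).
+365 (one year) → Mar 26, 1701 (935 left).
+365 (one year) → Mar 26, 1702 (570 left).
+365 (one year) → Mar 26, 1703 (205 left).
Mar has 31 days: +6 → Apr 1, 1703 (199 left).
Apr has 30 days: +30 → May 1, 1703 (169 left).
May has 31 days: +31 → Jun 1, 1703 (138 left).
Jun has 30 days: +30 → Jul 1, 1703 (108 left).
Jul has 31 days: +31 → Aug 1, 1703 (77 left).
Aug has 31 days: +31 → Sep 1, 1703 (46 left).
Sep has 30 days: +30 → Oct 1, 1703 (16 left).
+16 → Oct 17, 1703.

October 17, 1703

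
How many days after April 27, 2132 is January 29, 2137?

Apr 27, 2132 → Apr 27, 2133: 365 days.
Apr 27, 2133 → Apr 27, 2134: 365 days.
Apr 27, 2134 → Apr 27, 2135: 365 days.
Apr 27, 2135 → Apr 27, 2136: 366 days (Feb 29, 2136 is in that span).
Apr 27, 2136 → May 27, 2136: 30 days (April has 30).
May 27, 2136 → Jun 27, 2136: 31 days (May has 31).
Jun 27, 2136 → Jul 27, 2136: 30 days (June has 30).
Jul 27, 2136 → Aug 27, 2136: 31 days (July has 31).
Aug 27, 2136 → Sep 27, 2136: 31 days (August has 31).
Sep 27, 2136 → Oct 27, 2136: 30 days (September has 30).
Oct 27, 2136 → Nov 27, 2136: 31 days (October has 31).
Nov 27, 2136 → Dec 27, 2136: 30 days (November has 30).
Dec 27, 2136 → Jan 27, 2137: 31 days (December has 31).
Jan 27, 2137 → Jan 29, 2137: 2 days.
Total: 1738 days.

1738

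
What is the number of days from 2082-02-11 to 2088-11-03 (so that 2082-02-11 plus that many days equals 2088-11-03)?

2457

Feb 11, 2082 → Feb 11, 2083: 365 days.
Feb 11, 2083 → Feb 11, 2084: 365 days.
Feb 11, 2084 → Feb 11, 2085: 366 days (Feb 29, 2084 is in that span).
Feb 11, 2085 → Feb 11, 2086: 365 days.
Feb 11, 2086 → Feb 11, 2087: 365 days.
Feb 11, 2087 → Feb 11, 2088: 365 days.
Feb 11, 2088 → Mar 11, 2088: 29 days (February has 29).
Mar 11, 2088 → Apr 11, 2088: 31 days (March has 31).
Apr 11, 2088 → May 11, 2088: 30 days (April has 30).
May 11, 2088 → Jun 11, 2088: 31 days (May has 31).
Jun 11, 2088 → Jul 11, 2088: 30 days (June has 30).
Jul 11, 2088 → Aug 11, 2088: 31 days (July has 31).
Aug 11, 2088 → Sep 11, 2088: 31 days (August has 31).
Sep 11, 2088 → Oct 11, 2088: 30 days (September has 30).
Oct 11, 2088 → Nov 3, 2088: 23 days.
Total: 2457 days.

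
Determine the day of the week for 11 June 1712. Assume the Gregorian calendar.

Saturday

Doomsday rule: the anchor day for the 1700s is Sunday. For year 12: 12÷12 = 1 r 0, and 0÷4 = 0, so 1+0+0 = 1.
Sunday + 1 ≡ Monday — that's 1712's doomsday.
In June the doomsday date is Jun 6.
Jun 11 is 5 days after Jun 6; 5 mod 7 = 5, so Monday + 5 = Saturday.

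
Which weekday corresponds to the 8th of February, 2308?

Saturday

Doomsday rule: the anchor day for the 2300s is Wednesday. For year 08: 8÷12 = 0 r 8, and 8÷4 = 2, so 0+8+2 = 10.
Wednesday + 10 ≡ Saturday — that's 2308's doomsday.
In February the doomsday date is Feb 29 (2308 is a leap year (divisible by 4)).
Feb 8 is 21 days before Feb 29; 21 mod 7 = 0, so Saturday − 0 = Saturday.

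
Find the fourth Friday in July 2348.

July 23, 2348

July 1, 2348 is a Thursday.
The first Friday is therefore July 2 (1 days later).
The fourth Friday is 2 + 3×7 = July 23.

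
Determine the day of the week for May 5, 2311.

Friday

Doomsday rule: the anchor day for the 2300s is Wednesday. For year 11: 11÷12 = 0 r 11, and 11÷4 = 2, so 0+11+2 = 13.
Wednesday + 13 ≡ Tuesday — that's 2311's doomsday.
In May the doomsday date is May 9.
May 5 is 4 days before May 9; 4 mod 7 = 4, so Tuesday − 4 = Friday.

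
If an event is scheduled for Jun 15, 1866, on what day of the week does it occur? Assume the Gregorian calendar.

Friday

Doomsday rule: the anchor day for the 1800s is Friday. For year 66: 66÷12 = 5 r 6, and 6÷4 = 1, so 5+6+1 = 12.
Friday + 12 ≡ Wednesday — that's 1866's doomsday.
In June the doomsday date is Jun 6.
Jun 15 is 9 days after Jun 6; 9 mod 7 = 2, so Wednesday + 2 = Friday.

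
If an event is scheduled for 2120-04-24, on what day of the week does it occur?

Doomsday rule: the anchor day for the 2100s is Sunday. For year 20: 20÷12 = 1 r 8, and 8÷4 = 2, so 1+8+2 = 11.
Sunday + 11 ≡ Thursday — that's 2120's doomsday.
In April the doomsday date is Apr 4.
Apr 24 is 20 days after Apr 4; 20 mod 7 = 6, so Thursday + 6 = Wednesday.

Wednesday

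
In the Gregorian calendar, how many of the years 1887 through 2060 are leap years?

43

Multiples of 4 in [1887,2060]: 44.
Of those, multiples of 100: 2 (not leap unless ÷400).
Multiples of 400: 1.
Leap years = 44 − 2 + 1 = 43.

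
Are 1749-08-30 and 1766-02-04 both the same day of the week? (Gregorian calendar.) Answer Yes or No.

From Aug 30, 1749 to Feb 4, 1766 is 6002 days.
6002 mod 7 = 3, so they are different weekdays.
(Aug 30, 1749 is a Saturday; Feb 4, 1766 is a Tuesday.)

No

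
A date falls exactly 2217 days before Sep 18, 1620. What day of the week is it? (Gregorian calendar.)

First find the weekday of Sep 18, 1620. Doomsday rule: the anchor day for the 1600s is Tuesday. For year 20: 20÷12 = 1 r 8, and 8÷4 = 2, so 1+8+2 = 11.
Tuesday + 11 ≡ Saturday — that's 1620's doomsday.
In September the doomsday date is Sep 5.
Sep 18 is 13 days after Sep 5; 13 mod 7 = 6, so Saturday + 6 = Friday.
2217 mod 7 = 5, so 2217 days before a Friday is Friday − 5 = Sunday.

Sunday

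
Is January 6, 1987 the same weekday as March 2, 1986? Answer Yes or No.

From Mar 2, 1986 to Jan 6, 1987 is 310 days.
310 mod 7 = 2, so they are different weekdays.
(Mar 2, 1986 is a Sunday; Jan 6, 1987 is a Tuesday.)

No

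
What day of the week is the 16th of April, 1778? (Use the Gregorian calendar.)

Thursday

Doomsday rule: the anchor day for the 1700s is Sunday. For year 78: 78÷12 = 6 r 6, and 6÷4 = 1, so 6+6+1 = 13.
Sunday + 13 ≡ Saturday — that's 1778's doomsday.
In April the doomsday date is Apr 4.
Apr 16 is 12 days after Apr 4; 12 mod 7 = 5, so Saturday + 5 = Thursday.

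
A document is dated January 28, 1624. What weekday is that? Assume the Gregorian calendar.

Doomsday rule: the anchor day for the 1600s is Tuesday. For year 24: 24÷12 = 2 r 0, and 0÷4 = 0, so 2+0+0 = 2.
Tuesday + 2 ≡ Thursday — that's 1624's doomsday.
In January the doomsday date is Jan 4 (1624 is a leap year (divisible by 4)).
Jan 28 is 24 days after Jan 4; 24 mod 7 = 3, so Thursday + 3 = Sunday.

Sunday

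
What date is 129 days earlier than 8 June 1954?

January 30, 1954

−8 → May 31, 1954 (end of May, 31 days; 121 left).
−31 → Apr 30, 1954 (end of Apr, 30 days; 90 left).
−30 → Mar 31, 1954 (end of Mar, 31 days; 60 left).
−31 → Feb 28, 1954 (end of Feb, 28 days; 29 left).
−28 → Jan 31, 1954 (end of Jan, 31 days; 1 left).
−1 → Jan 30, 1954.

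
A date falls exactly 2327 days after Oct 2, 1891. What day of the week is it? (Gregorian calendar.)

Oct 2, 1891 is a Friday.
2327 mod 7 = 3, so 2327 days after a Friday is Friday + 3 = Monday.

Monday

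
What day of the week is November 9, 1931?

Monday

Doomsday rule: the anchor day for the 1900s is Wednesday. For year 31: 31÷12 = 2 r 7, and 7÷4 = 1, so 2+7+1 = 10.
Wednesday + 10 ≡ Saturday — that's 1931's doomsday.
In November the doomsday date is Nov 7.
Nov 9 is 2 days after Nov 7; 2 mod 7 = 2, so Saturday + 2 = Monday.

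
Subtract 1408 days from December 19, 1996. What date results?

−366 (one year; includes Feb 29, 1996) → Dec 19, 1995 (1042 left).
−365 (one year) → Dec 19, 1994 (677 left).
−365 (one year) → Dec 19, 1993 (312 left).
−19 → Nov 30, 1993 (end of Nov, 30 days; 293 left).
−30 → Oct 31, 1993 (end of Oct, 31 days; 263 left).
−31 → Sep 30, 1993 (end of Sep, 30 days; 232 left).
−30 → Aug 31, 1993 (end of Aug, 31 days; 202 left).
−31 → Jul 31, 1993 (end of Jul, 31 days; 171 left).
−31 → Jun 30, 1993 (end of Jun, 30 days; 140 left).
−30 → May 31, 1993 (end of May, 31 days; 110 left).
−31 → Apr 30, 1993 (end of Apr, 30 days; 79 left).
−30 → Mar 31, 1993 (end of Mar, 31 days; 49 left).
−31 → Feb 28, 1993 (end of Feb, 28 days; 18 left).
−18 → Feb 10, 1993.

February 10, 1993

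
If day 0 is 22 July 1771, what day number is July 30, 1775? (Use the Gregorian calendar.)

Jul 22, 1771 → Jul 22, 1772: 366 days (Feb 29, 1772 is in that span).
Jul 22, 1772 → Jul 22, 1773: 365 days.
Jul 22, 1773 → Jul 22, 1774: 365 days.
Jul 22, 1774 → Aug 22, 1774: 31 days (July has 31).
Aug 22, 1774 → Sep 22, 1774: 31 days (August has 31).
Sep 22, 1774 → Oct 22, 1774: 30 days (September has 30).
Oct 22, 1774 → Nov 22, 1774: 31 days (October has 31).
Nov 22, 1774 → Dec 22, 1774: 30 days (November has 30).
Dec 22, 1774 → Jan 22, 1775: 31 days (December has 31).
Jan 22, 1775 → Feb 22, 1775: 31 days (January has 31).
Feb 22, 1775 → Mar 22, 1775: 28 days (February has 28).
Mar 22, 1775 → Apr 22, 1775: 31 days (March has 31).
Apr 22, 1775 → May 22, 1775: 30 days (April has 30).
May 22, 1775 → Jun 22, 1775: 31 days (May has 31).
Jun 22, 1775 → Jul 22, 1775: 30 days (June has 30).
Jul 22, 1775 → Jul 30, 1775: 8 days.
Total: 1469 days.

1469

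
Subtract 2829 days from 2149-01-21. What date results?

−366 (one year; includes Feb 29, 2148) → Jan 21, 2148 (2463 left).
−365 (one year) → Jan 21, 2147 (2098 left).
−365 (one year) → Jan 21, 2146 (1733 left).
−365 (one year) → Jan 21, 2145 (1368 left).
−366 (one year; includes Feb 29, 2144) → Jan 21, 2144 (1002 left).
−365 (one year) → Jan 21, 2143 (637 left).
−365 (one year) → Jan 21, 2142 (272 left).
−21 → Dec 31, 2141 (end of Dec, 31 days; 251 left).
−31 → Nov 30, 2141 (end of Nov, 30 days; 220 left).
−30 → Oct 31, 2141 (end of Oct, 31 days; 190 left).
−31 → Sep 30, 2141 (end of Sep, 30 days; 159 left).
−30 → Aug 31, 2141 (end of Aug, 31 days; 129 left).
−31 → Jul 31, 2141 (end of Jul, 31 days; 98 left).
−31 → Jun 30, 2141 (end of Jun, 30 days; 67 left).
−30 → May 31, 2141 (end of May, 31 days; 37 left).
−31 → Apr 30, 2141 (end of Apr, 30 days; 6 left).
−6 → Apr 24, 2141.

April 24, 2141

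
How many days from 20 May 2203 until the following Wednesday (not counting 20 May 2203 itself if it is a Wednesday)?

May 20, 2203 is a Friday.
From Friday to the next Wednesday is 5 days.

5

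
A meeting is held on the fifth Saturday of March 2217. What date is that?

March 29, 2217

March 1, 2217 is a Saturday.
The first Saturday is therefore March 1 (same day).
The fifth Saturday is 1 + 4×7 = March 29.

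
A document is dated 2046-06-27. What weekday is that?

Wednesday

Doomsday rule: the anchor day for the 2000s is Tuesday. For year 46: 46÷12 = 3 r 10, and 10÷4 = 2, so 3+10+2 = 15.
Tuesday + 15 ≡ Wednesday — that's 2046's doomsday.
In June the doomsday date is Jun 6.
Jun 27 is 21 days after Jun 6; 21 mod 7 = 0, so Wednesday + 0 = Wednesday.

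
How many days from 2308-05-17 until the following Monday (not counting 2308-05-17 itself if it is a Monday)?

May 17, 2308 is a Sunday.
From Sunday to the next Monday is 1 day.

1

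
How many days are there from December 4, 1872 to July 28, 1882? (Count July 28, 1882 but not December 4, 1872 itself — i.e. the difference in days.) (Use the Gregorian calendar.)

3523

Dec 4, 1872 → Dec 4, 1873: 365 days.
Dec 4, 1873 → Dec 4, 1874: 365 days.
Dec 4, 1874 → Dec 4, 1875: 365 days.
Dec 4, 1875 → Dec 4, 1876: 366 days (Feb 29, 1876 is in that span).
Dec 4, 1876 → Dec 4, 1877: 365 days.
Dec 4, 1877 → Dec 4, 1878: 365 days.
Dec 4, 1878 → Dec 4, 1879: 365 days.
Dec 4, 1879 → Dec 4, 1880: 366 days (Feb 29, 1880 is in that span).
Dec 4, 1880 → Dec 4, 1881: 365 days.
Dec 4, 1881 → Jan 4, 1882: 31 days (December has 31).
Jan 4, 1882 → Feb 4, 1882: 31 days (January has 31).
Feb 4, 1882 → Mar 4, 1882: 28 days (February has 28).
Mar 4, 1882 → Apr 4, 1882: 31 days (March has 31).
Apr 4, 1882 → May 4, 1882: 30 days (April has 30).
May 4, 1882 → Jun 4, 1882: 31 days (May has 31).
Jun 4, 1882 → Jul 4, 1882: 30 days (June has 30).
Jul 4, 1882 → Jul 28, 1882: 24 days.
Total: 3523 days.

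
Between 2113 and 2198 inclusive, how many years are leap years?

21

Multiples of 4 in [2113,2198]: 21.
Of those, multiples of 100: 0 (not leap unless ÷400).
Multiples of 400: 0.
Leap years = 21 − 0 + 0 = 21.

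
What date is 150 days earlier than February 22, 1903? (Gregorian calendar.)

−22 → Jan 31, 1903 (end of Jan, 31 days; 128 left).
−31 → Dec 31, 1902 (end of Dec, 31 days; 97 left).
−31 → Nov 30, 1902 (end of Nov, 30 days; 66 left).
−30 → Oct 31, 1902 (end of Oct, 31 days; 36 left).
−31 → Sep 30, 1902 (end of Sep, 30 days; 5 left).
−5 → Sep 25, 1902.

September 25, 1902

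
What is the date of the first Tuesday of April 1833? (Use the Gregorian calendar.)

April 1, 1833 is a Monday.
The first Tuesday is therefore April 2 (1 days later).

April 2, 1833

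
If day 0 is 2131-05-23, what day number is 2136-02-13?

1727

May 23, 2131 → May 23, 2132: 366 days (Feb 29, 2132 is in that span).
May 23, 2132 → May 23, 2133: 365 days.
May 23, 2133 → May 23, 2134: 365 days.
May 23, 2134 → May 23, 2135: 365 days.
May 23, 2135 → Jun 23, 2135: 31 days (May has 31).
Jun 23, 2135 → Jul 23, 2135: 30 days (June has 30).
Jul 23, 2135 → Aug 23, 2135: 31 days (July has 31).
Aug 23, 2135 → Sep 23, 2135: 31 days (August has 31).
Sep 23, 2135 → Oct 23, 2135: 30 days (September has 30).
Oct 23, 2135 → Nov 23, 2135: 31 days (October has 31).
Nov 23, 2135 → Dec 23, 2135: 30 days (November has 30).
Dec 23, 2135 → Jan 23, 2136: 31 days (December has 31).
Jan 23, 2136 → Feb 13, 2136: 21 days.
Total: 1727 days.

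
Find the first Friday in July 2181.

July 6, 2181

July 1, 2181 is a Sunday.
The first Friday is therefore July 6 (5 days later).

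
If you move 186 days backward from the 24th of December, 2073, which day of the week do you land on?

Dec 24, 2073 is a Sunday.
186 mod 7 = 4, so 186 days before a Sunday is Sunday − 4 = Wednesday.

Wednesday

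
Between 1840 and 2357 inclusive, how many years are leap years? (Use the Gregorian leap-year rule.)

Multiples of 4 in [1840,2357]: 130.
Of those, multiples of 100: 5 (not leap unless ÷400).
Multiples of 400: 1.
Leap years = 130 − 5 + 1 = 126.

126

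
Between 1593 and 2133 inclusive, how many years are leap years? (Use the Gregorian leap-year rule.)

131

Multiples of 4 in [1593,2133]: 135.
Of those, multiples of 100: 6 (not leap unless ÷400).
Multiples of 400: 2.
Leap years = 135 − 6 + 2 = 131.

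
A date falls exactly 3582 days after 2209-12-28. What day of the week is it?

Dec 28, 2209 is a Thursday.
3582 mod 7 = 5, so 3582 days after a Thursday is Thursday + 5 = Tuesday.

Tuesday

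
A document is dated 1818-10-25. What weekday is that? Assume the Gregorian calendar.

Doomsday rule: the anchor day for the 1800s is Friday. For year 18: 18÷12 = 1 r 6, and 6÷4 = 1, so 1+6+1 = 8.
Friday + 8 ≡ Saturday — that's 1818's doomsday.
In October the doomsday date is Oct 10.
Oct 25 is 15 days after Oct 10; 15 mod 7 = 1, so Saturday + 1 = Sunday.

Sunday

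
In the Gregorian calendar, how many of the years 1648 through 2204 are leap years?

Multiples of 4 in [1648,2204]: 140.
Of those, multiples of 100: 6 (not leap unless ÷400).
Multiples of 400: 1.
Leap years = 140 − 6 + 1 = 135.

135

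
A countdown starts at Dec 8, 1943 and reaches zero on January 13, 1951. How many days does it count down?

2593

Dec 8, 1943 → Dec 8, 1944: 366 days (Feb 29, 1944 is in that span).
Dec 8, 1944 → Dec 8, 1945: 365 days.
Dec 8, 1945 → Dec 8, 1946: 365 days.
Dec 8, 1946 → Dec 8, 1947: 365 days.
Dec 8, 1947 → Dec 8, 1948: 366 days (Feb 29, 1948 is in that span).
Dec 8, 1948 → Dec 8, 1949: 365 days.
Dec 8, 1949 → Dec 8, 1950: 365 days.
Dec 8, 1950 → Jan 8, 1951: 31 days (December has 31).
Jan 8, 1951 → Jan 13, 1951: 5 days.
Total: 2593 days.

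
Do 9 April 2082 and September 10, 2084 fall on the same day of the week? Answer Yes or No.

From Apr 9, 2082 to Sep 10, 2084 is 885 days.
885 mod 7 = 3, so they are different weekdays.
(Apr 9, 2082 is a Thursday; Sep 10, 2084 is a Sunday.)

No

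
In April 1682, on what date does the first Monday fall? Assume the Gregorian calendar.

April 6, 1682

April 1, 1682 is a Wednesday.
The first Monday is therefore April 6 (5 days later).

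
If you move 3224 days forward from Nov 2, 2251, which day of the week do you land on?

Thursday

First find the weekday of Nov 2, 2251. Doomsday rule: the anchor day for the 2200s is Friday. For year 51: 51÷12 = 4 r 3, and 3÷4 = 0, so 4+3+0 = 7.
Friday + 7 ≡ Friday — that's 2251's doomsday.
In November the doomsday date is Nov 7.
Nov 2 is 5 days before Nov 7; 5 mod 7 = 5, so Friday − 5 = Sunday.
3224 mod 7 = 4, so 3224 days after a Sunday is Sunday + 4 = Thursday.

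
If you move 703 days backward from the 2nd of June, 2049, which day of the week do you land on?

Sunday

First find the weekday of Jun 2, 2049. Doomsday rule: the anchor day for the 2000s is Tuesday. For year 49: 49÷12 = 4 r 1, and 1÷4 = 0, so 4+1+0 = 5.
Tuesday + 5 ≡ Sunday — that's 2049's doomsday.
In June the doomsday date is Jun 6.
Jun 2 is 4 days before Jun 6; 4 mod 7 = 4, so Sunday − 4 = Wednesday.
703 mod 7 = 3, so 703 days before a Wednesday is Wednesday − 3 = Sunday.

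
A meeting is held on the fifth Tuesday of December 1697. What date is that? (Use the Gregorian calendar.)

December 1, 1697 is a Sunday.
The first Tuesday is therefore December 3 (2 days later).
The fifth Tuesday is 3 + 4×7 = December 31.

December 31, 1697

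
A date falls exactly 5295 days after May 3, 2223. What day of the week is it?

May 3, 2223 is a Saturday.
5295 mod 7 = 3, so 5295 days after a Saturday is Saturday + 3 = Tuesday.

Tuesday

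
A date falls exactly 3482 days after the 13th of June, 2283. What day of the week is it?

Saturday

Jun 13, 2283 is a Wednesday.
3482 mod 7 = 3, so 3482 days after a Wednesday is Wednesday + 3 = Saturday.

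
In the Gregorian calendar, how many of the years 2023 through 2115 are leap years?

Multiples of 4 in [2023,2115]: 23.
Of those, multiples of 100: 1 (not leap unless ÷400).
Multiples of 400: 0.
Leap years = 23 − 1 + 0 = 22.

22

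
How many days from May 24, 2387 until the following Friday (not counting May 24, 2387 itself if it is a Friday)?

5

May 24, 2387 is a Sunday.
From Sunday to the next Friday is 5 days.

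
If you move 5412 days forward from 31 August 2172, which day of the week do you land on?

First find the weekday of Aug 31, 2172. Doomsday rule: the anchor day for the 2100s is Sunday. For year 72: 72÷12 = 6 r 0, and 0÷4 = 0, so 6+0+0 = 6.
Sunday + 6 ≡ Saturday — that's 2172's doomsday.
In August the doomsday date is Aug 8.
Aug 31 is 23 days after Aug 8; 23 mod 7 = 2, so Saturday + 2 = Monday.
5412 mod 7 = 1, so 5412 days after a Monday is Monday + 1 = Tuesday.

Tuesday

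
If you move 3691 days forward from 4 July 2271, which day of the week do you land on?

Jul 4, 2271 is a Tuesday.
3691 mod 7 = 2, so 3691 days after a Tuesday is Tuesday + 2 = Thursday.

Thursday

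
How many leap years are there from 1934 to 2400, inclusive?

Multiples of 4 in [1934,2400]: 117.
Of those, multiples of 100: 5 (not leap unless ÷400).
Multiples of 400: 2.
Leap years = 117 − 5 + 2 = 114.

114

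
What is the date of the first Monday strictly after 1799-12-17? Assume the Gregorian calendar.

Dec 17, 1799 is a Tuesday.
From Tuesday to the next Monday is 6 days.
Dec 17, 1799 + 6 = Dec 23, 1799.

December 23, 1799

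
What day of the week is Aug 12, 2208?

Friday

Doomsday rule: the anchor day for the 2200s is Friday. For year 08: 8÷12 = 0 r 8, and 8÷4 = 2, so 0+8+2 = 10.
Friday + 10 ≡ Monday — that's 2208's doomsday.
In August the doomsday date is Aug 8.
Aug 12 is 4 days after Aug 8; 4 mod 7 = 4, so Monday + 4 = Friday.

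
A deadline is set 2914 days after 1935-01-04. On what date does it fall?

+365 (one year) → Jan 4, 1936 (2549 left).
+366 (one year; includes Feb 29, 1936) → Jan 4, 1937 (2183 left).
+365 (one year) → Jan 4, 1938 (1818 left).
+365 (one year) → Jan 4, 1939 (1453 left).
+365 (one year) → Jan 4, 1940 (1088 left).
+366 (one year; includes Feb 29, 1940) → Jan 4, 1941 (722 left).
+365 (one year) → Jan 4, 1942 (357 left).
Jan has 31 days: +28 → Feb 1, 1942 (329 left).
Feb has 28 days: +28 → Mar 1, 1942 (301 left).
Mar has 31 days: +31 → Apr 1, 1942 (270 left).
Apr has 30 days: +30 → May 1, 1942 (240 left).
May has 31 days: +31 → Jun 1, 1942 (209 left).
Jun has 30 days: +30 → Jul 1, 1942 (179 left).
Jul has 31 days: +31 → Aug 1, 1942 (148 left).
Aug has 31 days: +31 → Sep 1, 1942 (117 left).
Sep has 30 days: +30 → Oct 1, 1942 (87 left).
Oct has 31 days: +31 → Nov 1, 1942 (56 left).
Nov has 30 days: +30 → Dec 1, 1942 (26 left).
+26 → Dec 27, 1942.

December 27, 1942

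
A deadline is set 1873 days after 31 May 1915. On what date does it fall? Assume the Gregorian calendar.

+366 (one year; includes Feb 29, 1916) → May 31, 1916 (1507 left).
+365 (one year) → May 31, 1917 (1142 left).
+365 (one year) → May 31, 1918 (777 left).
+365 (one year) → May 31, 1919 (412 left).
+366 (one year; includes Feb 29, 1920) → May 31, 1920 (46 left).
May has 31 days: +1 → Jun 1, 1920 (45 left).
Jun has 30 days: +30 → Jul 1, 1920 (15 left).
+15 → Jul 16, 1920.

July 16, 1920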